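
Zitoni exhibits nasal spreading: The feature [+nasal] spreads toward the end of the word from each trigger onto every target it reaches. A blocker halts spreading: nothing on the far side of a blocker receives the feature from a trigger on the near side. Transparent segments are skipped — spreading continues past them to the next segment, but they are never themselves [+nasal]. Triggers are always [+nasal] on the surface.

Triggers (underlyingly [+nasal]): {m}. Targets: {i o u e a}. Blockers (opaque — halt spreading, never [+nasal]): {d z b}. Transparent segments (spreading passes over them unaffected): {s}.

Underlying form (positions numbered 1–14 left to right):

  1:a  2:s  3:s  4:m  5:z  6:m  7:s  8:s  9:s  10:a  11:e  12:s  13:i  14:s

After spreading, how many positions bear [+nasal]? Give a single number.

From /m/ at 4 rightward: 5 /z/ blocks.
From /m/ at 6 rightward: 7 /s/ transparent; 8 /s/ transparent; 9 /s/ transparent; 10 /a/ → [+nasal]; 11 /e/ → [+nasal]; 12 /s/ transparent; 13 /i/ → [+nasal]; 14 /s/ transparent; word edge.
Target with no active source: position 1 stays [-nasal].
[+nasal] positions on the surface: 4 6 10 11 13.

5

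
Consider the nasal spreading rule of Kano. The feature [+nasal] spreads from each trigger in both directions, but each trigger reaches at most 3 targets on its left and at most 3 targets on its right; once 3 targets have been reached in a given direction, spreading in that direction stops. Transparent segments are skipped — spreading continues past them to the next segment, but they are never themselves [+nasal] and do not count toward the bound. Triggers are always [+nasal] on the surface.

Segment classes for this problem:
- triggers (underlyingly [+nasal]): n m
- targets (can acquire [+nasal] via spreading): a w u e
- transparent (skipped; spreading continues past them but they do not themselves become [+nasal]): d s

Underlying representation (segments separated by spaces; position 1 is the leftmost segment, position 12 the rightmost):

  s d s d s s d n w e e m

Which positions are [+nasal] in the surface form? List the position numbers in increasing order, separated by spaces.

From /n/ at 8 rightward: 9 /w/ → [+nasal]; 10 /e/ → [+nasal]; 11 /e/ → [+nasal]; bound reached.
From /n/ at 8 leftward: 7 /d/ transparent; 6 /s/ transparent; 5 /s/ transparent; 4 /d/ transparent; 3 /s/ transparent; 2 /d/ transparent; 1 /s/ transparent; word edge.
From /m/ at 12 rightward: word edge.
From /m/ at 12 leftward: 11 /e/ → [+nasal]; 10 /e/ → [+nasal]; 9 /w/ → [+nasal]; bound reached.

8 9 10 11 12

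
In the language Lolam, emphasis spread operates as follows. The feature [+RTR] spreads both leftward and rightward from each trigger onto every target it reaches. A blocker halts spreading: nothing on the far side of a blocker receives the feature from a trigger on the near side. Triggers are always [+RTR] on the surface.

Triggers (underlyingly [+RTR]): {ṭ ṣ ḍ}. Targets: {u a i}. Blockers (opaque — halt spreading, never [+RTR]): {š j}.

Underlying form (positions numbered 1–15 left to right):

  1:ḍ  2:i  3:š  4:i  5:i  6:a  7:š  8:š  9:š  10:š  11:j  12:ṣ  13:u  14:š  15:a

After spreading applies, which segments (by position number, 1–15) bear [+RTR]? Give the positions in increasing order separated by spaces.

1 2 12 13

From /ḍ/ at 1 rightward: 2 /i/ → [+RTR]; 3 /š/ blocks.
From /ḍ/ at 1 leftward: word edge.
From /ṣ/ at 12 rightward: 13 /u/ → [+RTR]; 14 /š/ blocks.
From /ṣ/ at 12 leftward: 11 /j/ blocks.
Targets with no active source: positions 4 5 6 15 stay [-emphatic].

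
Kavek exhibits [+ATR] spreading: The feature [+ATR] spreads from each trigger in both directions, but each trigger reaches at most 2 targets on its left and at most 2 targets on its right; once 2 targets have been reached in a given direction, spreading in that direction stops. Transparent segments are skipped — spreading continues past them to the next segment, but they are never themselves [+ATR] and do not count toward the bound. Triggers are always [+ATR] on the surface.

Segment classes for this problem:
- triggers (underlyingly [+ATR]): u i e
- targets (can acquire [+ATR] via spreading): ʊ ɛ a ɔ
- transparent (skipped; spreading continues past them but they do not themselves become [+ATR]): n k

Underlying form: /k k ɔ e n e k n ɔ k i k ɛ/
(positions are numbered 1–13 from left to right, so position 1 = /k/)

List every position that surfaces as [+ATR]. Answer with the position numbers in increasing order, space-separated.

3 4 6 9 11 13

From /e/ at 4 rightward: 5 /n/ transparent; 6 /e/ is itself a trigger — this domain ends here.
From /e/ at 4 leftward: 3 /ɔ/ → [+ATR]; 2 /k/ transparent; 1 /k/ transparent; word edge.
From /e/ at 6 rightward: 7 /k/ transparent; 8 /n/ transparent; 9 /ɔ/ → [+ATR]; 10 /k/ transparent; 11 /i/ is itself a trigger — this domain ends here.
From /e/ at 6 leftward: 5 /n/ transparent; 4 /e/ is itself a trigger — this domain ends here.
From /i/ at 11 rightward: 12 /k/ transparent; 13 /ɛ/ → [+ATR]; word edge.
From /i/ at 11 leftward: 10 /k/ transparent; 9 /ɔ/ → [+ATR]; 8 /n/ transparent; 7 /k/ transparent; 6 /e/ is itself a trigger — this domain ends here.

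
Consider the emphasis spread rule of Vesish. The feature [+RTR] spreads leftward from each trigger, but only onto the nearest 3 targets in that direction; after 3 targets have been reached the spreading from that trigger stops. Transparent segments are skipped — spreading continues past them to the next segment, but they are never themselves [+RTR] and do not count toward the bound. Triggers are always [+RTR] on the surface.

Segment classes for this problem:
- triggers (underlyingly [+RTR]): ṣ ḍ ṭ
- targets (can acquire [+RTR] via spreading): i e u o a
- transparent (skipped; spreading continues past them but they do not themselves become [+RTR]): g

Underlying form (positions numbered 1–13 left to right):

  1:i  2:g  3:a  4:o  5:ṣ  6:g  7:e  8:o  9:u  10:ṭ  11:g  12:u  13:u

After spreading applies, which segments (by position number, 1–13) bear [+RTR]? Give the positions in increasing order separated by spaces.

From /ṣ/ at 5 leftward: 4 /o/ → [+RTR]; 3 /a/ → [+RTR]; 2 /g/ transparent; 1 /i/ → [+RTR]; bound reached.
From /ṭ/ at 10 leftward: 9 /u/ → [+RTR]; 8 /o/ → [+RTR]; 7 /e/ → [+RTR]; bound reached.
Targets with no active source: positions 12 13 stay [-emphatic].

1 3 4 5 7 8 9 10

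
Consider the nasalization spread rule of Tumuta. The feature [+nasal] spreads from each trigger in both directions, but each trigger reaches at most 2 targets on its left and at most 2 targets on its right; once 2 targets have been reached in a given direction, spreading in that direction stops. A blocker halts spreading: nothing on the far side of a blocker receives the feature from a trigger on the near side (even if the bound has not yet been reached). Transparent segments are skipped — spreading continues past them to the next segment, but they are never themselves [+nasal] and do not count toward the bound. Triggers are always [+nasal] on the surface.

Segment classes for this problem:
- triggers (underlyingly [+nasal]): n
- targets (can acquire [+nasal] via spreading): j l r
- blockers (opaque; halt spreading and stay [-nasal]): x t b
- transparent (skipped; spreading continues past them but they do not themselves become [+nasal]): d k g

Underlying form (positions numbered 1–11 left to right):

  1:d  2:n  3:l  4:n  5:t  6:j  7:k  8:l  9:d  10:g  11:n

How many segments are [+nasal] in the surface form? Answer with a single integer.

From /n/ at 2 rightward: 3 /l/ → [+nasal]; 4 /n/ is itself a trigger — this domain ends here.
From /n/ at 2 leftward: 1 /d/ transparent; word edge.
From /n/ at 4 rightward: 5 /t/ blocks.
From /n/ at 4 leftward: 3 /l/ → [+nasal]; 2 /n/ is itself a trigger — this domain ends here.
From /n/ at 11 rightward: word edge.
From /n/ at 11 leftward: 10 /g/ transparent; 9 /d/ transparent; 8 /l/ → [+nasal]; 7 /k/ transparent; 6 /j/ → [+nasal]; bound reached.
[+nasal] positions on the surface: 2 3 4 6 8 11.

6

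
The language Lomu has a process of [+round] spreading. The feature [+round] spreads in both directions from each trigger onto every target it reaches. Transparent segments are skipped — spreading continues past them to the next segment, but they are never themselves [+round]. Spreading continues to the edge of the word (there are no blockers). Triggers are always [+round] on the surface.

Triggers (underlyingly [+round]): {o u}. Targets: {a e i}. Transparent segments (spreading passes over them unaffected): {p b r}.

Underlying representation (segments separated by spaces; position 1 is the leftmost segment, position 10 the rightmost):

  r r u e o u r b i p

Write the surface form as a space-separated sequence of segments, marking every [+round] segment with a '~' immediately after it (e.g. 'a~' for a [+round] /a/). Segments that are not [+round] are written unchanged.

r r u~ e~ o~ u~ r b i~ p

From /u/ at 3 rightward: 4 /e/ → [+round]; 5 /o/ is itself a trigger — this domain ends here.
From /u/ at 3 leftward: 2 /r/ transparent; 1 /r/ transparent; word edge.
From /o/ at 5 rightward: 6 /u/ is itself a trigger — this domain ends here.
From /o/ at 5 leftward: 4 /e/ → [+round]; 3 /u/ is itself a trigger — this domain ends here.
From /u/ at 6 rightward: 7 /r/ transparent; 8 /b/ transparent; 9 /i/ → [+round]; 10 /p/ transparent; word edge.
From /u/ at 6 leftward: 5 /o/ is itself a trigger — this domain ends here.
[+round] positions on the surface: 3 4 5 6 9.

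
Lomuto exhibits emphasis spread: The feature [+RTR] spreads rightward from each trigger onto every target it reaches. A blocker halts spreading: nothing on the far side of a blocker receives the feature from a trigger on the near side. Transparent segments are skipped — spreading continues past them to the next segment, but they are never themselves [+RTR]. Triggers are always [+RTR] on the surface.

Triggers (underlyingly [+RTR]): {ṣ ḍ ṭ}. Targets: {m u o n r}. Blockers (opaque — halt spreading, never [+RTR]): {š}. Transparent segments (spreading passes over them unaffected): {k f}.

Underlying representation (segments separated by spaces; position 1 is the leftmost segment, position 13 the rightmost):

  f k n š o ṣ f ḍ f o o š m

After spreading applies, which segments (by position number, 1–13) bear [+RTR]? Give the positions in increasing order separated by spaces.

6 8 10 11

From /ṣ/ at 6 rightward: 7 /f/ transparent; 8 /ḍ/ is itself a trigger — this domain ends here.
From /ḍ/ at 8 rightward: 9 /f/ transparent; 10 /o/ → [+RTR]; 11 /o/ → [+RTR]; 12 /š/ blocks.
Targets with no active source: positions 3 5 13 stay [-emphatic].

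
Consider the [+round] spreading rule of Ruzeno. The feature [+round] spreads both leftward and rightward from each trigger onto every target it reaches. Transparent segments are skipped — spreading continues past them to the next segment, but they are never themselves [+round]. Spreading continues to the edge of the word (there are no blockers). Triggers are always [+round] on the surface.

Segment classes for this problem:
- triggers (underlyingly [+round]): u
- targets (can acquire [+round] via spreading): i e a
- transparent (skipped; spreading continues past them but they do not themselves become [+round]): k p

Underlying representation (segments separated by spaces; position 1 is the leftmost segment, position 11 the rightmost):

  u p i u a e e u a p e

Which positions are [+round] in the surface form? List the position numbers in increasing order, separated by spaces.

1 3 4 5 6 7 8 9 11

From /u/ at 1 rightward: 2 /p/ transparent; 3 /i/ → [+round]; 4 /u/ is itself a trigger — this domain ends here.
From /u/ at 1 leftward: word edge.
From /u/ at 4 rightward: 5 /a/ → [+round]; 6 /e/ → [+round]; 7 /e/ → [+round]; 8 /u/ is itself a trigger — this domain ends here.
From /u/ at 4 leftward: 3 /i/ → [+round]; 2 /p/ transparent; 1 /u/ is itself a trigger — this domain ends here.
From /u/ at 8 rightward: 9 /a/ → [+round]; 10 /p/ transparent; 11 /e/ → [+round]; word edge.
From /u/ at 8 leftward: 7 /e/ → [+round]; 6 /e/ → [+round]; 5 /a/ → [+round]; 4 /u/ is itself a trigger — this domain ends here.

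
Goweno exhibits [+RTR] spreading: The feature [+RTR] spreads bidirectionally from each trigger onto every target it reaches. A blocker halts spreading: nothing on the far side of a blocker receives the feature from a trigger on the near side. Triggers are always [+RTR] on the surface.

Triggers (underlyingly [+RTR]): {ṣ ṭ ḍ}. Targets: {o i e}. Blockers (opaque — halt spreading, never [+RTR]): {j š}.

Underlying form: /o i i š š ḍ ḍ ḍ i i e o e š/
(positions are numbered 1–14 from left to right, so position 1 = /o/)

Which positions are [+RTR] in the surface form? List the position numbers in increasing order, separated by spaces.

6 7 8 9 10 11 12 13

From /ḍ/ at 6 rightward: 7 /ḍ/ is itself a trigger — this domain ends here.
From /ḍ/ at 6 leftward: 5 /š/ blocks.
From /ḍ/ at 7 rightward: 8 /ḍ/ is itself a trigger — this domain ends here.
From /ḍ/ at 7 leftward: 6 /ḍ/ is itself a trigger — this domain ends here.
From /ḍ/ at 8 rightward: 9 /i/ → [+RTR]; 10 /i/ → [+RTR]; 11 /e/ → [+RTR]; 12 /o/ → [+RTR]; 13 /e/ → [+RTR]; 14 /š/ blocks.
From /ḍ/ at 8 leftward: 7 /ḍ/ is itself a trigger — this domain ends here.
Targets with no active source: positions 1 2 3 stay [-emphatic].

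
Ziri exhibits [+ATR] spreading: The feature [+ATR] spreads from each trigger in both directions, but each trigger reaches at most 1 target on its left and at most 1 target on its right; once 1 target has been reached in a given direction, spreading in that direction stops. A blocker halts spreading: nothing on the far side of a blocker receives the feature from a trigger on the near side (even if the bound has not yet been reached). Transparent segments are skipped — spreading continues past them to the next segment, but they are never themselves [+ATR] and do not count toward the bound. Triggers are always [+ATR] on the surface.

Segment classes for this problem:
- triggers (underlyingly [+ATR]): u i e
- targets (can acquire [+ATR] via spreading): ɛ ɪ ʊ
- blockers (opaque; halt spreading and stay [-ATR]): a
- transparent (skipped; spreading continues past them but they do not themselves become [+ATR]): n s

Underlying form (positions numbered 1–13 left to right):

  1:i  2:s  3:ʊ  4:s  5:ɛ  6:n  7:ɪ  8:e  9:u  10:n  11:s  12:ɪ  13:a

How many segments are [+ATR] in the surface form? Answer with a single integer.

6

From /i/ at 1 rightward: 2 /s/ transparent; 3 /ʊ/ → [+ATR]; bound reached.
From /i/ at 1 leftward: word edge.
From /e/ at 8 rightward: 9 /u/ is itself a trigger — this domain ends here.
From /e/ at 8 leftward: 7 /ɪ/ → [+ATR]; bound reached.
From /u/ at 9 rightward: 10 /n/ transparent; 11 /s/ transparent; 12 /ɪ/ → [+ATR]; bound reached.
From /u/ at 9 leftward: 8 /e/ is itself a trigger — this domain ends here.
Target with no active source: position 5 stays [-ATR].
[+ATR] positions on the surface: 1 3 7 8 9 12.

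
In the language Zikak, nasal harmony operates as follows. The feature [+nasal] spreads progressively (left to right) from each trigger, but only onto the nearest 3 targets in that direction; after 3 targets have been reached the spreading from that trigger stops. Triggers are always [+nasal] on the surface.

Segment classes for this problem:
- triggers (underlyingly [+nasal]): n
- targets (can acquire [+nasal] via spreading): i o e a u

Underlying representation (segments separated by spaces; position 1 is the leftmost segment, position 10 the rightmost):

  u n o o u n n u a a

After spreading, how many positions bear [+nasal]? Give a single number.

From /n/ at 2 rightward: 3 /o/ → [+nasal]; 4 /o/ → [+nasal]; 5 /u/ → [+nasal]; bound reached.
From /n/ at 6 rightward: 7 /n/ is itself a trigger — this domain ends here.
From /n/ at 7 rightward: 8 /u/ → [+nasal]; 9 /a/ → [+nasal]; 10 /a/ → [+nasal]; bound reached.
Target with no active source: position 1 stays [-nasal].
[+nasal] positions on the surface: 2 3 4 5 6 7 8 9 10.

9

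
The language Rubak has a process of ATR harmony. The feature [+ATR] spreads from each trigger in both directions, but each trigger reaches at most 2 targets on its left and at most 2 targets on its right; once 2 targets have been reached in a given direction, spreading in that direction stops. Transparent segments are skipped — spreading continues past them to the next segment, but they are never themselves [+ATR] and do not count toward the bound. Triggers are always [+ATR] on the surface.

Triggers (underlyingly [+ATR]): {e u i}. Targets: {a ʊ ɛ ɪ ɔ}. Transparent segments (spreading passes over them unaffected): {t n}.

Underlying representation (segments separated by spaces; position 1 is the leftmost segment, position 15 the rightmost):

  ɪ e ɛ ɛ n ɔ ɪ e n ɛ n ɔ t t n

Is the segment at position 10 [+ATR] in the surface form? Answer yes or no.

From /e/ at 2 rightward: 3 /ɛ/ → [+ATR]; 4 /ɛ/ → [+ATR]; bound reached.
From /e/ at 2 leftward: 1 /ɪ/ → [+ATR]; word edge.
From /e/ at 8 rightward: 9 /n/ transparent; 10 /ɛ/ → [+ATR]; 11 /n/ transparent; 12 /ɔ/ → [+ATR]; bound reached.
From /e/ at 8 leftward: 7 /ɪ/ → [+ATR]; 6 /ɔ/ → [+ATR]; bound reached.
[+ATR] positions on the surface: 1 2 3 4 6 7 8 10 12.

yes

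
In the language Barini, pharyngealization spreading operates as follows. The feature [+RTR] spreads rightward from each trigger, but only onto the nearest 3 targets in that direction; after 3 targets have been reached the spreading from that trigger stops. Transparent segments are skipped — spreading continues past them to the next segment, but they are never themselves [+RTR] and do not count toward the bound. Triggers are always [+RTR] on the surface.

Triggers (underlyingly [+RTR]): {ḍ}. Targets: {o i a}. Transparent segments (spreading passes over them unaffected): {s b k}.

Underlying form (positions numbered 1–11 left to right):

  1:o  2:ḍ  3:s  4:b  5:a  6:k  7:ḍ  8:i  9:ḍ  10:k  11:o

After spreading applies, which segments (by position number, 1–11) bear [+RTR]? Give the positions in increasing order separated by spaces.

2 5 7 8 9 11

From /ḍ/ at 2 rightward: 3 /s/ transparent; 4 /b/ transparent; 5 /a/ → [+RTR]; 6 /k/ transparent; 7 /ḍ/ is itself a trigger — this domain ends here.
From /ḍ/ at 7 rightward: 8 /i/ → [+RTR]; 9 /ḍ/ is itself a trigger — this domain ends here.
From /ḍ/ at 9 rightward: 10 /k/ transparent; 11 /o/ → [+RTR]; word edge.
Target with no active source: position 1 stays [-emphatic].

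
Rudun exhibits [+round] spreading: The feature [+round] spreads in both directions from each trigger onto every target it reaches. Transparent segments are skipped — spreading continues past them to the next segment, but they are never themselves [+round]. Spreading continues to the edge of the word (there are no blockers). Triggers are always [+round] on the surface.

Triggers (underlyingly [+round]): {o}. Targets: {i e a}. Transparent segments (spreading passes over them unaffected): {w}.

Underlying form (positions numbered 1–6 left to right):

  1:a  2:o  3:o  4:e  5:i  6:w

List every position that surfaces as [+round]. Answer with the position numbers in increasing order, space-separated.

1 2 3 4 5

From /o/ at 2 rightward: 3 /o/ is itself a trigger — this domain ends here.
From /o/ at 2 leftward: 1 /a/ → [+round]; word edge.
From /o/ at 3 rightward: 4 /e/ → [+round]; 5 /i/ → [+round]; 6 /w/ transparent; word edge.
From /o/ at 3 leftward: 2 /o/ is itself a trigger — this domain ends here.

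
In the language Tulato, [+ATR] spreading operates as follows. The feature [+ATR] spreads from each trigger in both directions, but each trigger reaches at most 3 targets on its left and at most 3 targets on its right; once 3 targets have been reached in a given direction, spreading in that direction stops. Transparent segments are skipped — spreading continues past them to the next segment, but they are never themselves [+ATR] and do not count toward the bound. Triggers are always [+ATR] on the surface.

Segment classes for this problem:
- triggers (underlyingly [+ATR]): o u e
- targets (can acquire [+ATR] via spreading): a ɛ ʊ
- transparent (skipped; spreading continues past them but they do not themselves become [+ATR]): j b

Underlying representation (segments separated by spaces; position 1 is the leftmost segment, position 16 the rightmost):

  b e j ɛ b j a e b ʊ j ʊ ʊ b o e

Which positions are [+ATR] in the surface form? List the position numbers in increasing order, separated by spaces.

From /e/ at 2 rightward: 3 /j/ transparent; 4 /ɛ/ → [+ATR]; 5 /b/ transparent; 6 /j/ transparent; 7 /a/ → [+ATR]; 8 /e/ is itself a trigger — this domain ends here.
From /e/ at 2 leftward: 1 /b/ transparent; word edge.
From /e/ at 8 rightward: 9 /b/ transparent; 10 /ʊ/ → [+ATR]; 11 /j/ transparent; 12 /ʊ/ → [+ATR]; 13 /ʊ/ → [+ATR]; bound reached.
From /e/ at 8 leftward: 7 /a/ → [+ATR]; 6 /j/ transparent; 5 /b/ transparent; 4 /ɛ/ → [+ATR]; 3 /j/ transparent; 2 /e/ is itself a trigger — this domain ends here.
From /o/ at 15 rightward: 16 /e/ is itself a trigger — this domain ends here.
From /o/ at 15 leftward: 14 /b/ transparent; 13 /ʊ/ → [+ATR]; 12 /ʊ/ → [+ATR]; 11 /j/ transparent; 10 /ʊ/ → [+ATR]; bound reached.
From /e/ at 16 rightward: word edge.
From /e/ at 16 leftward: 15 /o/ is itself a trigger — this domain ends here.

2 4 7 8 10 12 13 15 16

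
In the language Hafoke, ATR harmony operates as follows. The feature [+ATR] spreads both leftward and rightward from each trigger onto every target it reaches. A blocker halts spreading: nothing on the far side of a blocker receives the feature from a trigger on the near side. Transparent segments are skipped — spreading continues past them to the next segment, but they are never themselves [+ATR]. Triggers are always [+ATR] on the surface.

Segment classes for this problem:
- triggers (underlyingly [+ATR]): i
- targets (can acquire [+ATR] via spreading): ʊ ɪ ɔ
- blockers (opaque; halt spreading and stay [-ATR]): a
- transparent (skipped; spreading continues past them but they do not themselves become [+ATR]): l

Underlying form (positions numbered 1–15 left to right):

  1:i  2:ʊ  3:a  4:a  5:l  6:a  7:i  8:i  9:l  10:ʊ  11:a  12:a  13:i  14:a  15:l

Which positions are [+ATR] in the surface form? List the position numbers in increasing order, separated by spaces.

From /i/ at 1 rightward: 2 /ʊ/ → [+ATR]; 3 /a/ blocks.
From /i/ at 1 leftward: word edge.
From /i/ at 7 rightward: 8 /i/ is itself a trigger — this domain ends here.
From /i/ at 7 leftward: 6 /a/ blocks.
From /i/ at 8 rightward: 9 /l/ transparent; 10 /ʊ/ → [+ATR]; 11 /a/ blocks.
From /i/ at 8 leftward: 7 /i/ is itself a trigger — this domain ends here.
From /i/ at 13 rightward: 14 /a/ blocks.
From /i/ at 13 leftward: 12 /a/ blocks.

1 2 7 8 10 13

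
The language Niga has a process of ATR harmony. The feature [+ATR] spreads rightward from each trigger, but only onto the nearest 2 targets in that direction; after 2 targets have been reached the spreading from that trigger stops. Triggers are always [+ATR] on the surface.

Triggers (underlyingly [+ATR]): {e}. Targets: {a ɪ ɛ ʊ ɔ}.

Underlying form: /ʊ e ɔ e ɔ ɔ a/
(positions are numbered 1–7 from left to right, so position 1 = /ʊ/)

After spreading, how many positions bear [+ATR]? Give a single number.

5

From /e/ at 2 rightward: 3 /ɔ/ → [+ATR]; 4 /e/ is itself a trigger — this domain ends here.
From /e/ at 4 rightward: 5 /ɔ/ → [+ATR]; 6 /ɔ/ → [+ATR]; bound reached.
Targets with no active source: positions 1 7 stay [-ATR].
[+ATR] positions on the surface: 2 3 4 5 6.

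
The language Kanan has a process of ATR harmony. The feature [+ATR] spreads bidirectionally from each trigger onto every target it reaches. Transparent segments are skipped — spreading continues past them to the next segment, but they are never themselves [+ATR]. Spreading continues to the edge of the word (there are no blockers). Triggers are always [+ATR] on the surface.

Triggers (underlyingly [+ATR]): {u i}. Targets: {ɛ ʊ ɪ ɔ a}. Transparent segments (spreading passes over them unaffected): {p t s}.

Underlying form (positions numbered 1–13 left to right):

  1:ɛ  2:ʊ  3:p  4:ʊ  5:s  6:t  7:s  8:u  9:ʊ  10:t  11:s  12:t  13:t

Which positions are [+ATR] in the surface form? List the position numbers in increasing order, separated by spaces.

1 2 4 8 9

From /u/ at 8 rightward: 9 /ʊ/ → [+ATR]; 10 /t/ transparent; 11 /s/ transparent; 12 /t/ transparent; 13 /t/ transparent; word edge.
From /u/ at 8 leftward: 7 /s/ transparent; 6 /t/ transparent; 5 /s/ transparent; 4 /ʊ/ → [+ATR]; 3 /p/ transparent; 2 /ʊ/ → [+ATR]; 1 /ɛ/ → [+ATR]; word edge.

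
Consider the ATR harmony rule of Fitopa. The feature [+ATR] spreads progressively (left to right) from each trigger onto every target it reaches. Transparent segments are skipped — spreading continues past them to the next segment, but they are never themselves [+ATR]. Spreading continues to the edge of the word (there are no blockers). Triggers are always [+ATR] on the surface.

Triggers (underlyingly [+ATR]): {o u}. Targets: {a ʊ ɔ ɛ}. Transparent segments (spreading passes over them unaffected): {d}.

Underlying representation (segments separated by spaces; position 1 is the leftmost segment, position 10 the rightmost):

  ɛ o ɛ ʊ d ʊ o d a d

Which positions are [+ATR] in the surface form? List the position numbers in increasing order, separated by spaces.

From /o/ at 2 rightward: 3 /ɛ/ → [+ATR]; 4 /ʊ/ → [+ATR]; 5 /d/ transparent; 6 /ʊ/ → [+ATR]; 7 /o/ is itself a trigger — this domain ends here.
From /o/ at 7 rightward: 8 /d/ transparent; 9 /a/ → [+ATR]; 10 /d/ transparent; word edge.
Target with no active source: position 1 stays [-ATR].

2 3 4 6 7 9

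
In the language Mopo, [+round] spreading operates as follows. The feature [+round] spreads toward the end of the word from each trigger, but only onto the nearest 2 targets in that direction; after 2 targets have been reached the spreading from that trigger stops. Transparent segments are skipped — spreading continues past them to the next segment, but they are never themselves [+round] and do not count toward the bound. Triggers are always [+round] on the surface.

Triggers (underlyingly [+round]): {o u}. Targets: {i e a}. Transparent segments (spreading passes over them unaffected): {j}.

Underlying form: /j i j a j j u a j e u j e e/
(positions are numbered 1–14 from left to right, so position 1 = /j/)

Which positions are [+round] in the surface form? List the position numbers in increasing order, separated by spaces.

7 8 10 11 13 14

From /u/ at 7 rightward: 8 /a/ → [+round]; 9 /j/ transparent; 10 /e/ → [+round]; bound reached.
From /u/ at 11 rightward: 12 /j/ transparent; 13 /e/ → [+round]; 14 /e/ → [+round]; bound reached.
Targets with no active source: positions 2 4 stay [-round].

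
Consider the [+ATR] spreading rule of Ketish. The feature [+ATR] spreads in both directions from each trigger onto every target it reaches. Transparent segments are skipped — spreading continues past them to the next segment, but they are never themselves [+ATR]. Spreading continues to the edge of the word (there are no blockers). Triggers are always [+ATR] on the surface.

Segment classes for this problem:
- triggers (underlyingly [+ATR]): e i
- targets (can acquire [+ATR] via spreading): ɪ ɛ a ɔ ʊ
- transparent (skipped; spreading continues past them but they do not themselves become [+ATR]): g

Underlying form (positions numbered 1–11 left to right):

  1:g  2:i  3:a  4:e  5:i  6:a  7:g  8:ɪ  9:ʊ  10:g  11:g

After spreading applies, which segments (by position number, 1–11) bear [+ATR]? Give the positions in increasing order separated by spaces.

From /i/ at 2 rightward: 3 /a/ → [+ATR]; 4 /e/ is itself a trigger — this domain ends here.
From /i/ at 2 leftward: 1 /g/ transparent; word edge.
From /e/ at 4 rightward: 5 /i/ is itself a trigger — this domain ends here.
From /e/ at 4 leftward: 3 /a/ → [+ATR]; 2 /i/ is itself a trigger — this domain ends here.
From /i/ at 5 rightward: 6 /a/ → [+ATR]; 7 /g/ transparent; 8 /ɪ/ → [+ATR]; 9 /ʊ/ → [+ATR]; 10 /g/ transparent; 11 /g/ transparent; word edge.
From /i/ at 5 leftward: 4 /e/ is itself a trigger — this domain ends here.

2 3 4 5 6 8 9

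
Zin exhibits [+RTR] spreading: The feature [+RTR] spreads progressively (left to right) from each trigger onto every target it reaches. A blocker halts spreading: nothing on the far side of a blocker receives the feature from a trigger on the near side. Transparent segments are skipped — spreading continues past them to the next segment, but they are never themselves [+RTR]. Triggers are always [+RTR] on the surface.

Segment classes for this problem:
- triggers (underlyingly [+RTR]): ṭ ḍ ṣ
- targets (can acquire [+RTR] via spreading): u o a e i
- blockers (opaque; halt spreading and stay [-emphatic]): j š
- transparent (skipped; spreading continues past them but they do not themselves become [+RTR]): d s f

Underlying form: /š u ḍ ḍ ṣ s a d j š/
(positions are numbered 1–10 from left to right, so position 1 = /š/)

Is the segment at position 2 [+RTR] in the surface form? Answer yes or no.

From /ḍ/ at 3 rightward: 4 /ḍ/ is itself a trigger — this domain ends here.
From /ḍ/ at 4 rightward: 5 /ṣ/ is itself a trigger — this domain ends here.
From /ṣ/ at 5 rightward: 6 /s/ transparent; 7 /a/ → [+RTR]; 8 /d/ transparent; 9 /j/ blocks.
Target with no active source: position 2 stays [-emphatic].
[+RTR] positions on the surface: 3 4 5 7.

no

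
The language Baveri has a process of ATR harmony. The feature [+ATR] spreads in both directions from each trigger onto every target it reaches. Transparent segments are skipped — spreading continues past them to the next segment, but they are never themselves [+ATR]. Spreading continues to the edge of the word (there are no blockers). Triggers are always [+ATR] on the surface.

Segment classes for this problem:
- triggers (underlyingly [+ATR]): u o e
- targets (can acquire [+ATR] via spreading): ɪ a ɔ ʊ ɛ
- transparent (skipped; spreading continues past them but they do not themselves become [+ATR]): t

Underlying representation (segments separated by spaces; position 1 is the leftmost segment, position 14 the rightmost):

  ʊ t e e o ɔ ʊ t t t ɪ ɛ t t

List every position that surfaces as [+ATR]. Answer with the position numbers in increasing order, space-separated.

1 3 4 5 6 7 11 12

From /e/ at 3 rightward: 4 /e/ is itself a trigger — this domain ends here.
From /e/ at 3 leftward: 2 /t/ transparent; 1 /ʊ/ → [+ATR]; word edge.
From /e/ at 4 rightward: 5 /o/ is itself a trigger — this domain ends here.
From /e/ at 4 leftward: 3 /e/ is itself a trigger — this domain ends here.
From /o/ at 5 rightward: 6 /ɔ/ → [+ATR]; 7 /ʊ/ → [+ATR]; 8 /t/ transparent; 9 /t/ transparent; 10 /t/ transparent; 11 /ɪ/ → [+ATR]; 12 /ɛ/ → [+ATR]; 13 /t/ transparent; 14 /t/ transparent; word edge.
From /o/ at 5 leftward: 4 /e/ is itself a trigger — this domain ends here.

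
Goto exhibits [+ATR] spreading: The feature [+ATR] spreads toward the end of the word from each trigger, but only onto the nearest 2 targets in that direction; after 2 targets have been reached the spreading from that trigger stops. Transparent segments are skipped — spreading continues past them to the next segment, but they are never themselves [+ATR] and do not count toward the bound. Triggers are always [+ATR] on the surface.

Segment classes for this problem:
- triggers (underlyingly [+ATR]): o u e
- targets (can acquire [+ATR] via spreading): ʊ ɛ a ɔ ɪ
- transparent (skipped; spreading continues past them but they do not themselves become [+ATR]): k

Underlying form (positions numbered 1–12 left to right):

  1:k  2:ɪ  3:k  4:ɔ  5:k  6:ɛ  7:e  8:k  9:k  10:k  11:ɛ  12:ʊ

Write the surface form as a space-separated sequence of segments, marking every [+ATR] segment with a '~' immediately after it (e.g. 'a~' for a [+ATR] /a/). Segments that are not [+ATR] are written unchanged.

From /e/ at 7 rightward: 8 /k/ transparent; 9 /k/ transparent; 10 /k/ transparent; 11 /ɛ/ → [+ATR]; 12 /ʊ/ → [+ATR]; bound reached.
Targets with no active source: positions 2 4 6 stay [-ATR].
[+ATR] positions on the surface: 7 11 12.

k ɪ k ɔ k ɛ e~ k k k ɛ~ ʊ~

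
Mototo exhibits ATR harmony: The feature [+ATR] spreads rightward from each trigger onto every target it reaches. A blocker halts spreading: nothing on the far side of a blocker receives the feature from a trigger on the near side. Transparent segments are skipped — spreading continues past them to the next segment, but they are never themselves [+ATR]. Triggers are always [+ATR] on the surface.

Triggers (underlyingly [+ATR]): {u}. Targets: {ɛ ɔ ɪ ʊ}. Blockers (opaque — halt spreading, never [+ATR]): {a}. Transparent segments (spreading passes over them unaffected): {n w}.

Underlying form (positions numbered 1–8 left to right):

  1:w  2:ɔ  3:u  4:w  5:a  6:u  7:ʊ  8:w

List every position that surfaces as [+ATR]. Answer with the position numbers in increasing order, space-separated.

From /u/ at 3 rightward: 4 /w/ transparent; 5 /a/ blocks.
From /u/ at 6 rightward: 7 /ʊ/ → [+ATR]; 8 /w/ transparent; word edge.
Target with no active source: position 2 stays [-ATR].

3 6 7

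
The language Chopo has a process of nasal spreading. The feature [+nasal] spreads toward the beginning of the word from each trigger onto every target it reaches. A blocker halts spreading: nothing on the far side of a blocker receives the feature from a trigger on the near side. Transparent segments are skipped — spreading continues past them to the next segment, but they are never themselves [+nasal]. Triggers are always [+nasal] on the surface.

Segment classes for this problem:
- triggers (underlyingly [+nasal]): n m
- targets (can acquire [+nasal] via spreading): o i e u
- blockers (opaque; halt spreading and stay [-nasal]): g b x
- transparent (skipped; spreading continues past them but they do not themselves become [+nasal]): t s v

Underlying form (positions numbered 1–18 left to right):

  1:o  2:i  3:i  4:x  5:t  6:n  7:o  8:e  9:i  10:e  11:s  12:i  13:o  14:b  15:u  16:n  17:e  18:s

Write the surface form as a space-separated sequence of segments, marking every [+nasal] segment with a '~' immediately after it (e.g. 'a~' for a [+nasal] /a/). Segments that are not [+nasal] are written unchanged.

From /n/ at 6 leftward: 5 /t/ transparent; 4 /x/ blocks.
From /n/ at 16 leftward: 15 /u/ → [+nasal]; 14 /b/ blocks.
Targets with no active source: positions 1 2 3 7 8 9 10 12 13 17 stay [-nasal].
[+nasal] positions on the surface: 6 15 16.

o i i x t n~ o e i e s i o b u~ n~ e s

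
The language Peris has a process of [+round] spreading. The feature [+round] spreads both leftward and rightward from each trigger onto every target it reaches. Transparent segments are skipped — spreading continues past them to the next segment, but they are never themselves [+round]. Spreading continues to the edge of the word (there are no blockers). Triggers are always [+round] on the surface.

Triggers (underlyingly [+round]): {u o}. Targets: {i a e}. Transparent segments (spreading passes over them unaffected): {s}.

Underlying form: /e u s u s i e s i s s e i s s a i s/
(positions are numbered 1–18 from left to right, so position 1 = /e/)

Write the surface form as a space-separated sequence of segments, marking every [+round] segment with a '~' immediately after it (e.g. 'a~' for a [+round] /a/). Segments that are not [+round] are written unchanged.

From /u/ at 2 rightward: 3 /s/ transparent; 4 /u/ is itself a trigger — this domain ends here.
From /u/ at 2 leftward: 1 /e/ → [+round]; word edge.
From /u/ at 4 rightward: 5 /s/ transparent; 6 /i/ → [+round]; 7 /e/ → [+round]; 8 /s/ transparent; 9 /i/ → [+round]; 10 /s/ transparent; 11 /s/ transparent; 12 /e/ → [+round]; 13 /i/ → [+round]; 14 /s/ transparent; 15 /s/ transparent; 16 /a/ → [+round]; 17 /i/ → [+round]; 18 /s/ transparent; word edge.
From /u/ at 4 leftward: 3 /s/ transparent; 2 /u/ is itself a trigger — this domain ends here.
[+round] positions on the surface: 1 2 4 6 7 9 12 13 16 17.

e~ u~ s u~ s i~ e~ s i~ s s e~ i~ s s a~ i~ s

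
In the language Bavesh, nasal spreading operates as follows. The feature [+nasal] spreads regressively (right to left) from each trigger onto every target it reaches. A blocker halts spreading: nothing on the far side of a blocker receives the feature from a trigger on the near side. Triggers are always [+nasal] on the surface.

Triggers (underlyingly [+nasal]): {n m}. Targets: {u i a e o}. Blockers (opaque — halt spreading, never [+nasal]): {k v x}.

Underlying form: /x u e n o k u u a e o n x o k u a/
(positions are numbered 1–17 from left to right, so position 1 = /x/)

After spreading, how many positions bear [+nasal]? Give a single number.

9

From /n/ at 4 leftward: 3 /e/ → [+nasal]; 2 /u/ → [+nasal]; 1 /x/ blocks.
From /n/ at 12 leftward: 11 /o/ → [+nasal]; 10 /e/ → [+nasal]; 9 /a/ → [+nasal]; 8 /u/ → [+nasal]; 7 /u/ → [+nasal]; 6 /k/ blocks.
Targets with no active source: positions 5 14 16 17 stay [-nasal].
[+nasal] positions on the surface: 2 3 4 7 8 9 10 11 12.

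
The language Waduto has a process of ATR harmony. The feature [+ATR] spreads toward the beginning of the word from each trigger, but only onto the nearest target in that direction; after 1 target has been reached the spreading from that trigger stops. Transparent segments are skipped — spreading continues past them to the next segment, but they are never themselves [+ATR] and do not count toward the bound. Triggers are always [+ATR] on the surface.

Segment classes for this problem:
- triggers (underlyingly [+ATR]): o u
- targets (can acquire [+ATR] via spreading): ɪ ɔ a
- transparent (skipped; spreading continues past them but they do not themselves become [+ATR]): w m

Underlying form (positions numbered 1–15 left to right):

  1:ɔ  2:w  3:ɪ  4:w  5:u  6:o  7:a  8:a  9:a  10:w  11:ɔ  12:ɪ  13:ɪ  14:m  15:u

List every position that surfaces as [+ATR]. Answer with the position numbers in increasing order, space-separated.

From /u/ at 5 leftward: 4 /w/ transparent; 3 /ɪ/ → [+ATR]; bound reached.
From /o/ at 6 leftward: 5 /u/ is itself a trigger — this domain ends here.
From /u/ at 15 leftward: 14 /m/ transparent; 13 /ɪ/ → [+ATR]; bound reached.
Targets with no active source: positions 1 7 8 9 11 12 stay [-ATR].

3 5 6 13 15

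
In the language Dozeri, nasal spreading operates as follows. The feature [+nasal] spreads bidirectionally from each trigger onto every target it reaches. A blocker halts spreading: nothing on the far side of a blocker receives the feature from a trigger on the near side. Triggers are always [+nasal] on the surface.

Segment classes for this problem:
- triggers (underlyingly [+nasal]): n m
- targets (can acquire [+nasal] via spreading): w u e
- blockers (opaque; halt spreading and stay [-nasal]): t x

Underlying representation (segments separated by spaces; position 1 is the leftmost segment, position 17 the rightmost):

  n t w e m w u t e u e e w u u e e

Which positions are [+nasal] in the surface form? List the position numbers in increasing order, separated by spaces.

1 3 4 5 6 7

From /n/ at 1 rightward: 2 /t/ blocks.
From /n/ at 1 leftward: word edge.
From /m/ at 5 rightward: 6 /w/ → [+nasal]; 7 /u/ → [+nasal]; 8 /t/ blocks.
From /m/ at 5 leftward: 4 /e/ → [+nasal]; 3 /w/ → [+nasal]; 2 /t/ blocks.
Targets with no active source: positions 9 10 11 12 13 14 15 16 17 stay [-nasal].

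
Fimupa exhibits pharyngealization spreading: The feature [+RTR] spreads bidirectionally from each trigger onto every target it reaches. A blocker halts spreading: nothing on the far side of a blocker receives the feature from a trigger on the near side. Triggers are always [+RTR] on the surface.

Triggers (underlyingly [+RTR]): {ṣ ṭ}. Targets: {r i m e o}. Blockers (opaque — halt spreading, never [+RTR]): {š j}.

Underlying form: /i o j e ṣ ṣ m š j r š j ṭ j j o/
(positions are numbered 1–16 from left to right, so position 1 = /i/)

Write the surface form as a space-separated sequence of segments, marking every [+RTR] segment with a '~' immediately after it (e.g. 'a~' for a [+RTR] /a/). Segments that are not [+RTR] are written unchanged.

i o j e~ ṣ~ ṣ~ m~ š j r š j ṭ~ j j o

From /ṣ/ at 5 rightward: 6 /ṣ/ is itself a trigger — this domain ends here.
From /ṣ/ at 5 leftward: 4 /e/ → [+RTR]; 3 /j/ blocks.
From /ṣ/ at 6 rightward: 7 /m/ → [+RTR]; 8 /š/ blocks.
From /ṣ/ at 6 leftward: 5 /ṣ/ is itself a trigger — this domain ends here.
From /ṭ/ at 13 rightward: 14 /j/ blocks.
From /ṭ/ at 13 leftward: 12 /j/ blocks.
Targets with no active source: positions 1 2 10 16 stay [-emphatic].
[+RTR] positions on the surface: 4 5 6 7 13.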